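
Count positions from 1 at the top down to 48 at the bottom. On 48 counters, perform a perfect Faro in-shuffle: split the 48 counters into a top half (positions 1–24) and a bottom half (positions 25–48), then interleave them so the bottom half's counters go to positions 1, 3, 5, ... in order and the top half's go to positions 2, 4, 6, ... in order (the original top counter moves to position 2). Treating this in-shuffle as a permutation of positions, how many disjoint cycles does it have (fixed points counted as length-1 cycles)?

4

Trace each unvisited position around until it returns:
(1 2 4 8 16 32 ... len 21) (3 6 12 24 48 47 ... len 21) (7 14 28) (21 42 35)
4 cycles in total.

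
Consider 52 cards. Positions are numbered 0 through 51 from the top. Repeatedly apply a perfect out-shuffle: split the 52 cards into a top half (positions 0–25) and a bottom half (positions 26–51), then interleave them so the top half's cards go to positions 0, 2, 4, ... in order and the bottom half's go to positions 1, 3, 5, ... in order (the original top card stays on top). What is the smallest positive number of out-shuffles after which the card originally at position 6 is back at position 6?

Follow position 6 under repeated out-shuffles:
6 → 12 → 24 → 48 → 45 → 39 → 27 → 3 → 6
It first returns after 8 out-shuffles.

8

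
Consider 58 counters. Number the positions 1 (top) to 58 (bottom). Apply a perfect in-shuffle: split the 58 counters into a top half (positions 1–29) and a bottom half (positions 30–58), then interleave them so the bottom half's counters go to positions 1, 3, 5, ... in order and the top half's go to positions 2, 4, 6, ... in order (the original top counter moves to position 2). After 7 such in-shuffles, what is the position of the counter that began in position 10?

Track the counter's position through each in-shuffle:
10 → 20 → 40 → 21 → 42 → 25 → 50 → 41

41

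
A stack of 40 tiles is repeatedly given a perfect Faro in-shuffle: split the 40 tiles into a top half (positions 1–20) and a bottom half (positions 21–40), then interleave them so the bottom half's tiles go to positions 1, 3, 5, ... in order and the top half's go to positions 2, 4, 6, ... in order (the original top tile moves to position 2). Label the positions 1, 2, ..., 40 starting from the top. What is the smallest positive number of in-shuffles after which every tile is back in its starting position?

The in-shuffle permutes the 40 positions with cycle lengths [20, 20].
Every tile is home exactly when every cycle has completed a whole number of laps, i.e. after lcm(20) = 20 in-shuffles.

20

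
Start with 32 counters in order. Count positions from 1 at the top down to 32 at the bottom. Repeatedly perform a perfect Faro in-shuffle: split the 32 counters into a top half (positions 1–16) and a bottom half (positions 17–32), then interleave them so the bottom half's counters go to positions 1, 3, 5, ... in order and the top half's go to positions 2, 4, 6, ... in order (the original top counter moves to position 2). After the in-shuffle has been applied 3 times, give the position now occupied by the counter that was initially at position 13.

5

Track the counter's position through each in-shuffle:
13 → 26 → 19 → 5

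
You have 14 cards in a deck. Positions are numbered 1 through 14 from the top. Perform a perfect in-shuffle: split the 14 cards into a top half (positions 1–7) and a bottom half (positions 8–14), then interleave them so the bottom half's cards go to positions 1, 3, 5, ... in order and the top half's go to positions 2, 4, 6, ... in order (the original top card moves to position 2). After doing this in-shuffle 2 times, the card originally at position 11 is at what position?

14

Track the card's position through each in-shuffle:
11 → 7 → 14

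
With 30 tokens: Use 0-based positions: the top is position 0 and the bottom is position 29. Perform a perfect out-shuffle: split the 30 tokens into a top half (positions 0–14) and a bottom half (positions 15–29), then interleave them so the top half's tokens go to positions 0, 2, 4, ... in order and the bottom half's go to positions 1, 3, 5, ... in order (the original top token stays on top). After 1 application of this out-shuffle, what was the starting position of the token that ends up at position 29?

Work backwards from position 29, undoing one out-shuffle at a time:
29 ← 29
So the token now at position 29 started at position 29.

29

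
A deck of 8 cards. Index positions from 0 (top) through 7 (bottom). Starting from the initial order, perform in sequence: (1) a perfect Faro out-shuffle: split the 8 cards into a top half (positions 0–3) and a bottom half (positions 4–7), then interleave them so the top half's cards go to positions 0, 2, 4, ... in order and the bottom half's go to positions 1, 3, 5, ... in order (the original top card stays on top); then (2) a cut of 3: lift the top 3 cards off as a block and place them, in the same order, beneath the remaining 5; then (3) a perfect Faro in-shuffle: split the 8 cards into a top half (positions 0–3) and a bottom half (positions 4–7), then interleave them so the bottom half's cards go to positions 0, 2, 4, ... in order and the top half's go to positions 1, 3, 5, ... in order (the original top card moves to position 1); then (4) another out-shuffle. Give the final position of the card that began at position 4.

1

Track the card from position 4 forward through each operation:
  after op 1 (out-shuffle): 4 → 1
  after op 2 (cut 3): 1 → 6
  after op 3 (in-shuffle): 6 → 4
  after op 4 (out-shuffle): 4 → 1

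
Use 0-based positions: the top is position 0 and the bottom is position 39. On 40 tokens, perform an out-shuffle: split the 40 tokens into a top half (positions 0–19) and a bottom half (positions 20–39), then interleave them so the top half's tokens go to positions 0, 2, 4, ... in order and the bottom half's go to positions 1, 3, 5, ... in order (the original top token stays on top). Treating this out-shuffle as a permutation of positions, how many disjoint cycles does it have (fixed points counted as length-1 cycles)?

Trace each unvisited position around until it returns:
(0) (1 2 4 8 16 32 ... len 12) (3 6 12 24 9 18 ... len 12) (7 14 28 17 34 29 ... len 12) (13 26) (39)
6 cycles in total.

6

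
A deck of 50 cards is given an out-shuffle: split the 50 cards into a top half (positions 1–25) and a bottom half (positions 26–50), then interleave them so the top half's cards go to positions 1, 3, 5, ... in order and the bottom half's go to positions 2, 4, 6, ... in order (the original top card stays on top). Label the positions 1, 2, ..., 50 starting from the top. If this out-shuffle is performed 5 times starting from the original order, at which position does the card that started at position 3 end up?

16

Track the card's position through each out-shuffle:
3 → 5 → 9 → 17 → 33 → 16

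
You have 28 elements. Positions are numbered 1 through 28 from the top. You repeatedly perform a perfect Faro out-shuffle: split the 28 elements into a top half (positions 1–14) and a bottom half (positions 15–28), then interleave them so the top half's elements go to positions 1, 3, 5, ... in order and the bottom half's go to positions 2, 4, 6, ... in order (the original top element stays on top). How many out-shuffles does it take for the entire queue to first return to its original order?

The out-shuffle permutes the 28 positions with cycle lengths [1, 1, 2, 6, 18].
Every element is home exactly when every cycle has completed a whole number of laps, i.e. after lcm(1, 2, 6, 18) = 18 out-shuffles.

18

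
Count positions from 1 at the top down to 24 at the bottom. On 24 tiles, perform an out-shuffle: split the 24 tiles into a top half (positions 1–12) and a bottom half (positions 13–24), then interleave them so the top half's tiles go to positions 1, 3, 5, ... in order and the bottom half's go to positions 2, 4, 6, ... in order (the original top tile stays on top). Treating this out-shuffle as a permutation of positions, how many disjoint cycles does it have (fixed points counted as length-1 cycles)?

Trace each unvisited position around until it returns:
(1) (2 3 5 9 17 10 ... len 11) (6 11 21 18 12 23 ... len 11) (24)
4 cycles in total.

4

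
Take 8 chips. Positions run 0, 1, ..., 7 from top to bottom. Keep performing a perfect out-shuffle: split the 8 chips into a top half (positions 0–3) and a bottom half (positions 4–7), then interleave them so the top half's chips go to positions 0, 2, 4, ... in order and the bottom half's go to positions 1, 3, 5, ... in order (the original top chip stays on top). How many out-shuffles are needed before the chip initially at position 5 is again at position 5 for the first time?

3

Follow position 5 under repeated out-shuffles:
5 → 3 → 6 → 5
It first returns after 3 out-shuffles.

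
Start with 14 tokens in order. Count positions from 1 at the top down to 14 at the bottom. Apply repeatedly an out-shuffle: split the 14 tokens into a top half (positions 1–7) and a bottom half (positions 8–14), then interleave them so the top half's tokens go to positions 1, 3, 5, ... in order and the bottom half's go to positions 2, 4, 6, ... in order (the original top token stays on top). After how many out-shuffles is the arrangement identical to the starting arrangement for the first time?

12

The out-shuffle permutes the 14 positions with cycle lengths [1, 1, 12].
Every token is home exactly when every cycle has completed a whole number of laps, i.e. after lcm(1, 12) = 12 out-shuffles.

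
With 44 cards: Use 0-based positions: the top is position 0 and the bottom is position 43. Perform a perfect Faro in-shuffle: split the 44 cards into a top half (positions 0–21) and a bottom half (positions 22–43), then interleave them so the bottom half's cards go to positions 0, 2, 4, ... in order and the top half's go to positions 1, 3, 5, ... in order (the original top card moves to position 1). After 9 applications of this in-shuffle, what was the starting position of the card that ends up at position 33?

1

Work backwards from position 33, undoing one in-shuffle at a time:
33 ← 16 ← 30 ← 37 ← 18 ← 31 ← 15 ← 7 ← 3 ← 1
So the card now at position 33 started at position 1.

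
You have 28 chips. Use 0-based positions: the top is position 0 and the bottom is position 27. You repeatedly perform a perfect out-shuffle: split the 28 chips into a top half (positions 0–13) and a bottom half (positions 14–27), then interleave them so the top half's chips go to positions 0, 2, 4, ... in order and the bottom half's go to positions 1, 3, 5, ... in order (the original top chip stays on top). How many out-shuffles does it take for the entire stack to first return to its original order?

18

The out-shuffle permutes the 28 positions with cycle lengths [1, 1, 2, 6, 18].
Every chip is home exactly when every cycle has completed a whole number of laps, i.e. after lcm(1, 2, 6, 18) = 18 out-shuffles.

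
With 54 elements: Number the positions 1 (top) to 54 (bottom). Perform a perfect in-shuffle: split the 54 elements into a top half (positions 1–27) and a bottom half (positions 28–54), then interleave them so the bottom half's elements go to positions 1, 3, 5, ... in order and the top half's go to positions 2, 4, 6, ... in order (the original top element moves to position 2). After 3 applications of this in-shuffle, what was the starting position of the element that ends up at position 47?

54

Work backwards from position 47, undoing one in-shuffle at a time:
47 ← 51 ← 53 ← 54
So the element now at position 47 started at position 54.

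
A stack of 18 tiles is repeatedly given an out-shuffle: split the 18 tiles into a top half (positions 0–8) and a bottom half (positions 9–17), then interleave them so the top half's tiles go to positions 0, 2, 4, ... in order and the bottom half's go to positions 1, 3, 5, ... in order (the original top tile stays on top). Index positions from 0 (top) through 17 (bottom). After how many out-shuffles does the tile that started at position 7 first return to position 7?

8

Follow position 7 under repeated out-shuffles:
7 → 14 → 11 → 5 → 10 → 3 → 6 → 12 → 7
It first returns after 8 out-shuffles.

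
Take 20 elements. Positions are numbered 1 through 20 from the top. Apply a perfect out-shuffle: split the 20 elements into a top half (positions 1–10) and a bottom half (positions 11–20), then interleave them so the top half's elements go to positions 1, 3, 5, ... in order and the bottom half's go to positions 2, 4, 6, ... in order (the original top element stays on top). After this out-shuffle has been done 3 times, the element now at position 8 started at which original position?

9

Work backwards from position 8, undoing one out-shuffle at a time:
8 ← 14 ← 17 ← 9
So the element now at position 8 started at position 9.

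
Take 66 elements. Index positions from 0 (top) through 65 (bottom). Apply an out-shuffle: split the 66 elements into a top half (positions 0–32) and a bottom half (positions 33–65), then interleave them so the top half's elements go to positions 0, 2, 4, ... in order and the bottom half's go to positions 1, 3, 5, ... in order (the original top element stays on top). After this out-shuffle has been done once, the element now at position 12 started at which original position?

6

Work backwards from position 12, undoing one out-shuffle at a time:
12 ← 6
So the element now at position 12 started at position 6.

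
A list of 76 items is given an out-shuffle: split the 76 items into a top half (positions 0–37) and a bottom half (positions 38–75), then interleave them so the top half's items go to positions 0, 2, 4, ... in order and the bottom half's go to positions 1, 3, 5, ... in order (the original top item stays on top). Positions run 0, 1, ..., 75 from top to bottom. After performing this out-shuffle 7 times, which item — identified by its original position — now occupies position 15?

30

Work backwards from position 15, undoing one out-shuffle at a time:
15 ← 45 ← 60 ← 30 ← 15 ← 45 ← 60 ← 30
So the item now at position 15 started at position 30.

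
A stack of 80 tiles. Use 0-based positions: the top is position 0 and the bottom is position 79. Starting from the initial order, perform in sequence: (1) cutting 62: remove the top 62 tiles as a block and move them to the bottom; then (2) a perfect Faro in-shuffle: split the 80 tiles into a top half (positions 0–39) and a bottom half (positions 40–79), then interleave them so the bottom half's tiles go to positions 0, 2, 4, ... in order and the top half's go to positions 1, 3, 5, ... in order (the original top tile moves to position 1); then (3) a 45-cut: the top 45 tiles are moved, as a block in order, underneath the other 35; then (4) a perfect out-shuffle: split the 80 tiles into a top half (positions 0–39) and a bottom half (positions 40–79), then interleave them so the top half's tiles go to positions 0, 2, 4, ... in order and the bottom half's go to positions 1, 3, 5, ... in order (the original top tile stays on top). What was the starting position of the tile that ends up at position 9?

66

Undo the operations in reverse order, starting from position 9:
  undo op 4 (out-shuffle, from bottom half): 9 ← 44
  undo op 3 (cut 45): 44 ← 9
  undo op 2 (in-shuffle, from top half): 9 ← 4
  undo op 1 (cut 62): 4 ← 66
So the tile at position 9 came from original position 66.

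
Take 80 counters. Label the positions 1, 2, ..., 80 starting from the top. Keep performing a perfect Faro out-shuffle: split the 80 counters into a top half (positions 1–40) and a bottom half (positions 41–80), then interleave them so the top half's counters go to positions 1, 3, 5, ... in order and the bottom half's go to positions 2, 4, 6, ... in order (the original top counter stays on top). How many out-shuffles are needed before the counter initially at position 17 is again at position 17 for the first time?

Follow position 17 under repeated out-shuffles:
17 → 33 → 65 → 50 → 20 → 39 → 77 → 74 → ... → 17 (length 39)
It first returns after 39 out-shuffles.

39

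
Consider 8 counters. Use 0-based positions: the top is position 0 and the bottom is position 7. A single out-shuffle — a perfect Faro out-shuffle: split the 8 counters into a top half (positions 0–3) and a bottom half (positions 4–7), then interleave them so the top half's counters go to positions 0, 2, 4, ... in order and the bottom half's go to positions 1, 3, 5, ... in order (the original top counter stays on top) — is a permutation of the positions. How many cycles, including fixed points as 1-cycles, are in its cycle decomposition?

Trace each unvisited position around until it returns:
(0) (1 2 4) (3 6 5) (7)
4 cycles in total.

4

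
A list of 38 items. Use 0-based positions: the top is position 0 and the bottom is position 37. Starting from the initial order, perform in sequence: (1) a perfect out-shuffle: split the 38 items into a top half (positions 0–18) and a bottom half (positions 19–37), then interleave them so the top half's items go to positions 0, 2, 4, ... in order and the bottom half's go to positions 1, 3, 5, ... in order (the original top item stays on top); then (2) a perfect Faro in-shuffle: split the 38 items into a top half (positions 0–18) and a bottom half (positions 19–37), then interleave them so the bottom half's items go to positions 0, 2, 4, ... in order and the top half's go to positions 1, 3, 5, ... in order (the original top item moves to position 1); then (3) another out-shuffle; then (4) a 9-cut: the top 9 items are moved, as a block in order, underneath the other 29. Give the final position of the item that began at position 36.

Track the item from position 36 forward through each operation:
  after op 1 (out-shuffle): 36 → 35
  after op 2 (in-shuffle): 35 → 32
  after op 3 (out-shuffle): 32 → 27
  after op 4 (cut 9): 27 → 18

18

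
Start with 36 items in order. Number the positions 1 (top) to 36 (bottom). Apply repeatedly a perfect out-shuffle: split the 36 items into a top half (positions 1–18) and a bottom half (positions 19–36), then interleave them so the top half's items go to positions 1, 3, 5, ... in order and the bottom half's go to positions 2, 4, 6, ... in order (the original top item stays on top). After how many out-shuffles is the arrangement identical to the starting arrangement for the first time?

12

The out-shuffle permutes the 36 positions with cycle lengths [1, 1, 3, 3, 4, 12, 12].
Every item is home exactly when every cycle has completed a whole number of laps, i.e. after lcm(1, 3, 4, 12) = 12 out-shuffles.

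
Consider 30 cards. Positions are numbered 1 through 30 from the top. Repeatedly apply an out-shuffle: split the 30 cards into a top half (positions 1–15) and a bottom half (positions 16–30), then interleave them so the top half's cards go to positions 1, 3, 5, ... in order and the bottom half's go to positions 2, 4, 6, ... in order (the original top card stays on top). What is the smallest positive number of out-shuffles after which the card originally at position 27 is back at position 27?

Follow position 27 under repeated out-shuffles:
27 → 24 → 18 → 6 → 11 → 21 → 12 → 23 → ... → 27 (length 28)
It first returns after 28 out-shuffles.

28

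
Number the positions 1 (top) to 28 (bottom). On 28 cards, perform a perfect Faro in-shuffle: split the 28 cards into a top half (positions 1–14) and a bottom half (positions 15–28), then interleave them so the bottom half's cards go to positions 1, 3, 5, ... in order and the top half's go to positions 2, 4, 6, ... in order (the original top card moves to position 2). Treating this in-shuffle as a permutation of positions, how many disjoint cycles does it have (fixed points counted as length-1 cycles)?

Trace each unvisited position around until it returns:
(1 2 4 8 16 3 ... len 28)
1 cycle in total.

1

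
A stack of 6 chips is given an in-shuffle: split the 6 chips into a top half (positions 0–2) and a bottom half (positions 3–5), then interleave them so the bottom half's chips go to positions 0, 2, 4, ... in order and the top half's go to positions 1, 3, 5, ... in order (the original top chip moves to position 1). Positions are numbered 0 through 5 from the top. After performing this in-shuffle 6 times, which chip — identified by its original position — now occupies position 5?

Work backwards from position 5, undoing one in-shuffle at a time:
5 ← 2 ← 4 ← 5 ← 2 ← 4 ← 5
So the chip now at position 5 started at position 5.

5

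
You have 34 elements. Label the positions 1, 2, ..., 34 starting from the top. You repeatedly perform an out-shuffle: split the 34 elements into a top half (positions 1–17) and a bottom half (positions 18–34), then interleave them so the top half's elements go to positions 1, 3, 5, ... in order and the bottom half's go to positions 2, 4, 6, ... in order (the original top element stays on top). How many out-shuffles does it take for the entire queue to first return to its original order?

The out-shuffle permutes the 34 positions with cycle lengths [1, 1, 2, 10, 10, 10].
Every element is home exactly when every cycle has completed a whole number of laps, i.e. after lcm(1, 2, 10) = 10 out-shuffles.

10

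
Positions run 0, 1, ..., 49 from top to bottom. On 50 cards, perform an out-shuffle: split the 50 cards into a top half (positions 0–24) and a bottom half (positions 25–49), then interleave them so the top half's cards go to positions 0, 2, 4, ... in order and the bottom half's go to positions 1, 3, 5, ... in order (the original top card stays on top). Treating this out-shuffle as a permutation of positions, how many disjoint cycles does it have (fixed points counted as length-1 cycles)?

6

Trace each unvisited position around until it returns:
(0) (1 2 4 8 16 32 ... len 21) (3 6 12 24 48 47 ... len 21) (7 14 28) (21 42 35) (49)
6 cycles in total.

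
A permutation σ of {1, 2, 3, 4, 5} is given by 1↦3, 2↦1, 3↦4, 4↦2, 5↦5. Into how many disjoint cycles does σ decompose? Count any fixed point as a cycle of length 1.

Cycle decomposition: (1 3 4 2) (5).
2 cycles.

2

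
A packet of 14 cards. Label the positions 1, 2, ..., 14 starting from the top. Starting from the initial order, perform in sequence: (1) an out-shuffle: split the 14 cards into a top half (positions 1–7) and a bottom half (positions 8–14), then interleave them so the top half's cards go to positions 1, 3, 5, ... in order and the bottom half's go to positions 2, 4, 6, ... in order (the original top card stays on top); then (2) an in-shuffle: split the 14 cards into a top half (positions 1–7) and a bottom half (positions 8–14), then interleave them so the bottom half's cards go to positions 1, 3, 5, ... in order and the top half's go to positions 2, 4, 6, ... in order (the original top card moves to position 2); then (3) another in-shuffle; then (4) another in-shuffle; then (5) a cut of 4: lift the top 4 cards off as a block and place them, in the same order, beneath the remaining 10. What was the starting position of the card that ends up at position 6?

3

Undo the operations in reverse order, starting from position 6:
  undo op 5 (cut 4): 6 ← 10
  undo op 4 (in-shuffle, from top half): 10 ← 5
  undo op 3 (in-shuffle, from bottom half): 5 ← 10
  undo op 2 (in-shuffle, from top half): 10 ← 5
  undo op 1 (out-shuffle, from top half): 5 ← 3
So the card at position 6 came from original position 3.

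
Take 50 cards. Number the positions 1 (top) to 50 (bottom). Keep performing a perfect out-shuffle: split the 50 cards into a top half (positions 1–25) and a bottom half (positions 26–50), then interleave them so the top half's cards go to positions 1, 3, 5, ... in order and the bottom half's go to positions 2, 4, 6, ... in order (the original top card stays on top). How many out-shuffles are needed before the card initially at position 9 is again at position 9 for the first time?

Follow position 9 under repeated out-shuffles:
9 → 17 → 33 → 16 → 31 → 12 → 23 → 45 → ... → 9 (length 21)
It first returns after 21 out-shuffles.

21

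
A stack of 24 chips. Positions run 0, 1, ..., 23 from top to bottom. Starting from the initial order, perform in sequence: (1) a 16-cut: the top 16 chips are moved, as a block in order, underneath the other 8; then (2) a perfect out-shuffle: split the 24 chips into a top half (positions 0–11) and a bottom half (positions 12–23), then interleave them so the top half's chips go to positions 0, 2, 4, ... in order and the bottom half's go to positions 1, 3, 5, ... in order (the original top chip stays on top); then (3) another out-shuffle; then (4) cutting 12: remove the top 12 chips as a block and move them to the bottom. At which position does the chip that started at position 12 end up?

23

Track the chip from position 12 forward through each operation:
  after op 1 (cut 16): 12 → 20
  after op 2 (out-shuffle): 20 → 17
  after op 3 (out-shuffle): 17 → 11
  after op 4 (cut 12): 11 → 23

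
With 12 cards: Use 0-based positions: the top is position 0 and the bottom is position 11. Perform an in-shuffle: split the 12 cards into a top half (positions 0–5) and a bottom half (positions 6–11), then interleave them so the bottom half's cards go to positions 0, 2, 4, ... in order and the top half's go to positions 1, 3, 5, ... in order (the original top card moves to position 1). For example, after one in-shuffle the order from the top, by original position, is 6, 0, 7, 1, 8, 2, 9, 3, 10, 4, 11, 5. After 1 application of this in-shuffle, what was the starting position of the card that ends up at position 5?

2

Work backwards from position 5, undoing one in-shuffle at a time:
5 ← 2
So the card now at position 5 started at position 2.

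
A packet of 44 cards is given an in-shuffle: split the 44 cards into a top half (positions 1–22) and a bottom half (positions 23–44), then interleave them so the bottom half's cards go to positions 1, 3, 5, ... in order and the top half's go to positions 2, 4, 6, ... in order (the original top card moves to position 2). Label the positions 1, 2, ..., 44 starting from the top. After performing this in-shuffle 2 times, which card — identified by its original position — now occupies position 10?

25

Work backwards from position 10, undoing one in-shuffle at a time:
10 ← 5 ← 25
So the card now at position 10 started at position 25.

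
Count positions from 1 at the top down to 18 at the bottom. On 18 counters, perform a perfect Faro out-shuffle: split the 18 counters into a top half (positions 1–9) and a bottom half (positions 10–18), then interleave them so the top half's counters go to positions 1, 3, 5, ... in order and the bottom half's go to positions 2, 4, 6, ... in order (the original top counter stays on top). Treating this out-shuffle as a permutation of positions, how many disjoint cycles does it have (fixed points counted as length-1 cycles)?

4

Trace each unvisited position around until it returns:
(1) (2 3 5 9 17 16 14 10) (4 7 13 8 15 12 6 11) (18)
4 cycles in total.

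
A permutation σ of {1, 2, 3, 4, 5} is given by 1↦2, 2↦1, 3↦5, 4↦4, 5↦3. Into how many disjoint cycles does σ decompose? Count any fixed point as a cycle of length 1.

3

Cycle decomposition: (1 2) (3 5) (4).
3 cycles.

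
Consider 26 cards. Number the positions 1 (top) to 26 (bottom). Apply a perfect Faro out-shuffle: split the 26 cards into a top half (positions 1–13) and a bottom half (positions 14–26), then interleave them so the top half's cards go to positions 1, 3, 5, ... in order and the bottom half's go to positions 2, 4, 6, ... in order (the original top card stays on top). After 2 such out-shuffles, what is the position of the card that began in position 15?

7

Track the card's position through each out-shuffle:
15 → 4 → 7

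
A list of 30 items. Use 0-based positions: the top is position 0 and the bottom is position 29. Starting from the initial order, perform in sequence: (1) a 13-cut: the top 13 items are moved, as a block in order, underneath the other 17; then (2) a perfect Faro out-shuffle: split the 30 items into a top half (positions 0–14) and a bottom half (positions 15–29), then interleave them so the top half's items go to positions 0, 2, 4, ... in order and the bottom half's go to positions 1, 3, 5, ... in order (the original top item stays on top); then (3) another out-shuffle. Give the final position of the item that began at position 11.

25

Track the item from position 11 forward through each operation:
  after op 1 (cut 13): 11 → 28
  after op 2 (out-shuffle): 28 → 27
  after op 3 (out-shuffle): 27 → 25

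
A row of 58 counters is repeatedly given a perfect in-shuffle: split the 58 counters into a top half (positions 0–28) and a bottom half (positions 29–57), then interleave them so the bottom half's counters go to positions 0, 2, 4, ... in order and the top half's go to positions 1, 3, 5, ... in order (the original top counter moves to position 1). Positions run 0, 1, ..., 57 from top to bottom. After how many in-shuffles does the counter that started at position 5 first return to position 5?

58

Follow position 5 under repeated in-shuffles:
5 → 11 → 23 → 47 → 36 → 14 → 29 → 0 → ... → 5 (length 58)
It first returns after 58 in-shuffles.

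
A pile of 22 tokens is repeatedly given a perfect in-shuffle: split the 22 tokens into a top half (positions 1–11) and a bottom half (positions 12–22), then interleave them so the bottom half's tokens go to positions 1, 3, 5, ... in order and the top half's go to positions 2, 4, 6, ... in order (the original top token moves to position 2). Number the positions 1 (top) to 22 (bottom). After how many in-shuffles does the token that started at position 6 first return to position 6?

11

Follow position 6 under repeated in-shuffles:
6 → 12 → 1 → 2 → 4 → 8 → 16 → 9 → 18 → 13 → 3 → 6
It first returns after 11 in-shuffles.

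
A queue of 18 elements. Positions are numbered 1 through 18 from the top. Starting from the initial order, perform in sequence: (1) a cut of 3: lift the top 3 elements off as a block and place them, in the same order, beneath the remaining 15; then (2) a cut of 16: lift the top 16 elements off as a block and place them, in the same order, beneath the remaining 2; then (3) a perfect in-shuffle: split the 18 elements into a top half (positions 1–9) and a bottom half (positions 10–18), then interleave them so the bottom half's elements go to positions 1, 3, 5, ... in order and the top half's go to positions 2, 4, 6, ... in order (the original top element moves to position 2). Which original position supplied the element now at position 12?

7

Undo the operations in reverse order, starting from position 12:
  undo op 3 (in-shuffle, from top half): 12 ← 6
  undo op 2 (cut 16): 6 ← 4
  undo op 1 (cut 3): 4 ← 7
So the element at position 12 came from original position 7.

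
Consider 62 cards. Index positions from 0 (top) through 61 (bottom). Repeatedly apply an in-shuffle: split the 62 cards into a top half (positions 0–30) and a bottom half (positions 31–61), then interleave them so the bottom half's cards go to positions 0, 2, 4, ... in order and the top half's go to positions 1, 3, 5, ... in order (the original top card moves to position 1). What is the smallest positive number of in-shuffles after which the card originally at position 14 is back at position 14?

6

Follow position 14 under repeated in-shuffles:
14 → 29 → 59 → 56 → 50 → 38 → 14
It first returns after 6 in-shuffles.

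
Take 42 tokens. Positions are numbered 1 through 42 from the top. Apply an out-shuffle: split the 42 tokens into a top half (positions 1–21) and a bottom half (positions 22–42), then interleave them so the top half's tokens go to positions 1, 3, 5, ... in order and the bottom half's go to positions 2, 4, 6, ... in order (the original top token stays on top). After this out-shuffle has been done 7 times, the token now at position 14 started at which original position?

Work backwards from position 14, undoing one out-shuffle at a time:
14 ← 28 ← 35 ← 18 ← 30 ← 36 ← 39 ← 20
So the token now at position 14 started at position 20.

20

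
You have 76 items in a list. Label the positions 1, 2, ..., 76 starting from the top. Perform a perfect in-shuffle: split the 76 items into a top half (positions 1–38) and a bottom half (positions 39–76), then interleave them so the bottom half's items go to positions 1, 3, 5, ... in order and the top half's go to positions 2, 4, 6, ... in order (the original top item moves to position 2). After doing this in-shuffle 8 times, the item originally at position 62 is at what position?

10

Track the item's position through each in-shuffle:
62 → 47 → 17 → 34 → 68 → 59 → 41 → 5 → 10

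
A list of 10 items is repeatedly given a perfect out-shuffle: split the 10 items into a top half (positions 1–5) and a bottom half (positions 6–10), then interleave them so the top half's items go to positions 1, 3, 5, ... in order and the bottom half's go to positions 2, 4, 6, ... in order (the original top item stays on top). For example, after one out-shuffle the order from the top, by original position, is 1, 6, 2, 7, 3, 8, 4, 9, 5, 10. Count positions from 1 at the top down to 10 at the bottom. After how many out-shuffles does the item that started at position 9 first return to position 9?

Follow position 9 under repeated out-shuffles:
9 → 8 → 6 → 2 → 3 → 5 → 9
It first returns after 6 out-shuffles.

6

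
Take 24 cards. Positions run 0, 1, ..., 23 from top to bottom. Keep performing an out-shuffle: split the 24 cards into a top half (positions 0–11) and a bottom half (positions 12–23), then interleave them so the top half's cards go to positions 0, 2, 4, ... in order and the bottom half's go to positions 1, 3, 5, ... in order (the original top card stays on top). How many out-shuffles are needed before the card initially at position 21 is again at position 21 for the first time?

11

Follow position 21 under repeated out-shuffles:
21 → 19 → 15 → 7 → 14 → 5 → 10 → 20 → 17 → 11 → 22 → 21
It first returns after 11 out-shuffles.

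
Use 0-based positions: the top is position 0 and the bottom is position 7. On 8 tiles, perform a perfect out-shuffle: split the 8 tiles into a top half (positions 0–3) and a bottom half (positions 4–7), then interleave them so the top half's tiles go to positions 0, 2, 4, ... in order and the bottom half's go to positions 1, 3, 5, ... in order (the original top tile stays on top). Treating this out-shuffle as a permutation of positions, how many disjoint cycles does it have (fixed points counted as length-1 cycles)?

4

Trace each unvisited position around until it returns:
(0) (1 2 4) (3 6 5) (7)
4 cycles in total.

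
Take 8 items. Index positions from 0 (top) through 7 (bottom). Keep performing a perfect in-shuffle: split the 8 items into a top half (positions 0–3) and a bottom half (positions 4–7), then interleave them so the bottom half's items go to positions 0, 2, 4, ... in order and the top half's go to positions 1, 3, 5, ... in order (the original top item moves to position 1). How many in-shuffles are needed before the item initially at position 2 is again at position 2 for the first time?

Follow position 2 under repeated in-shuffles:
2 → 5 → 2
It first returns after 2 in-shuffles.

2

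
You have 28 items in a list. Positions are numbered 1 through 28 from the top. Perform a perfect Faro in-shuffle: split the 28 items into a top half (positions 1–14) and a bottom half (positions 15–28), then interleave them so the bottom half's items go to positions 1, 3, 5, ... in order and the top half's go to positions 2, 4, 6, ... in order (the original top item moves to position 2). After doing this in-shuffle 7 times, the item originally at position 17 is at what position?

1

Track the item's position through each in-shuffle:
17 → 5 → 10 → 20 → 11 → 22 → 15 → 1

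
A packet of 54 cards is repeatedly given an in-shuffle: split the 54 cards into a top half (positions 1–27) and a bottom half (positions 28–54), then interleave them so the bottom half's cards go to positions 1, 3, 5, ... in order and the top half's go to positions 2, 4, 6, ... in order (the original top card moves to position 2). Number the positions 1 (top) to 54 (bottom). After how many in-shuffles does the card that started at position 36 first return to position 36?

Follow position 36 under repeated in-shuffles:
36 → 17 → 34 → 13 → 26 → 52 → 49 → 43 → 31 → 7 → 14 → 28 → 1 → 2 → 4 → 8 → 16 → 32 → 9 → 18 → 36
It first returns after 20 in-shuffles.

20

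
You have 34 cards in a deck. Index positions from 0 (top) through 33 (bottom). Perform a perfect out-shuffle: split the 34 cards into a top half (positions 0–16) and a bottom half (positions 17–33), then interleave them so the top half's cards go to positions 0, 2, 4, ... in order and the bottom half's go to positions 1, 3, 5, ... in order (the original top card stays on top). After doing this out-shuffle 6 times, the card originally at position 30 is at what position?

6

Track the card's position through each out-shuffle:
30 → 27 → 21 → 9 → 18 → 3 → 6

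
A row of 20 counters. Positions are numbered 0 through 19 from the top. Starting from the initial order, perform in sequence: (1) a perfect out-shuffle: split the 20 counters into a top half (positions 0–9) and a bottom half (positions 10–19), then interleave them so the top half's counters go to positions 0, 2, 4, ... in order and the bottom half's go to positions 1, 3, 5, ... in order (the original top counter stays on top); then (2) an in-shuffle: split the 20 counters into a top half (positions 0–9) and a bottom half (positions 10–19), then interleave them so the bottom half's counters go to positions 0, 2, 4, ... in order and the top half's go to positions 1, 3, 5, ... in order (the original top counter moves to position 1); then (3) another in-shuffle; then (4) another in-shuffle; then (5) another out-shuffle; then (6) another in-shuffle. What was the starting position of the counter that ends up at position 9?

1

Undo the operations in reverse order, starting from position 9:
  undo op 6 (in-shuffle, from top half): 9 ← 4
  undo op 5 (out-shuffle, from top half): 4 ← 2
  undo op 4 (in-shuffle, from bottom half): 2 ← 11
  undo op 3 (in-shuffle, from top half): 11 ← 5
  undo op 2 (in-shuffle, from top half): 5 ← 2
  undo op 1 (out-shuffle, from top half): 2 ← 1
So the counter at position 9 came from original position 1.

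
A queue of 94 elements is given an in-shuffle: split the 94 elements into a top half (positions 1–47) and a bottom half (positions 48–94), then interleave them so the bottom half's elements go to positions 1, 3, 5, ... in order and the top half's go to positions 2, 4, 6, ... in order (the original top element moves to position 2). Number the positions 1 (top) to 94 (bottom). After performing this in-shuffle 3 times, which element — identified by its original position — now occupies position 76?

Work backwards from position 76, undoing one in-shuffle at a time:
76 ← 38 ← 19 ← 57
So the element now at position 76 started at position 57.

57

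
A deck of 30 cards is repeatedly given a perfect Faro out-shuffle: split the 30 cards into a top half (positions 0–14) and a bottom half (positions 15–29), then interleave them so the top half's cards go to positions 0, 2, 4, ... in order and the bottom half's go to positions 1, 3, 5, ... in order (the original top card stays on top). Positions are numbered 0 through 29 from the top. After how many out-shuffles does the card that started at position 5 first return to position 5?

Follow position 5 under repeated out-shuffles:
5 → 10 → 20 → 11 → 22 → 15 → 1 → 2 → ... → 5 (length 28)
It first returns after 28 out-shuffles.

28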